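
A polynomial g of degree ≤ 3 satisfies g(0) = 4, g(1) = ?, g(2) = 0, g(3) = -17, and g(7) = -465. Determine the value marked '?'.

3

The 4 known points determine the degree-3 polynomial uniquely.
Write g(n) = an^3 + bn^2 + cn + d. Substituting each data point gives a linear system:
  d = 4
  8a + 4b + 2c + d = 0
  27a + 9b + 3c + d = -17
  343a + 49b + 7c + d = -465
Solving the system yields a = -2, b = 5, c = -4, d = 4.
So g(n) = -2n³ + 5n² - 4n + 4.
Then g(1) = 3.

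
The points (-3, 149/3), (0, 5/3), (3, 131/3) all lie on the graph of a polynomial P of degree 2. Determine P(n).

P(n) = 5n^2 - n + 5/3

Using the Lagrange interpolation formula with nodes -3, 0, 3:
  L_0(n) = n(n - 3) / 18
  L_1(n) = (n + 3)(n - 3) / -9
  L_2(n) = (n + 3)n / 18
Then P(n) = 149/3·L_0(n) + 5/3·L_1(n) + 131/3·L_2(n).
Expanding and collecting terms gives P(n) = 5n^2 - n + 5/3.
Check: P(-3) = 149/3. ✓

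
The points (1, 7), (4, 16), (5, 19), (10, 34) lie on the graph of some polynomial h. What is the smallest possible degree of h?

1

Divided differences on the nodes 1, 4, 5, 10:
  order 0: 7  16  19  34
  order 1: 3  3  3
  order 2: 0  0
  order 3: 0
The order-1 divided differences are all 3 (nonzero) and every higher order vanishes, so the data lies on a polynomial of degree exactly 1.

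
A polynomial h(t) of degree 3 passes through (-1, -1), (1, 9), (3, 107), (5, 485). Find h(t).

h(t) = 4t^3 - t^2 + t + 5

Using the Lagrange interpolation formula with nodes -1, 1, 3, 5:
  L_0(t) = (t - 1)(t - 3)(t - 5) / -48
  L_1(t) = (t + 1)(t - 3)(t - 5) / 16
  L_2(t) = (t + 1)(t - 1)(t - 5) / -16
  L_3(t) = (t + 1)(t - 1)(t - 3) / 48
Then h(t) = -1·L_0(t) + 9·L_1(t) + 107·L_2(t) + 485·L_3(t).
Expanding and collecting terms gives h(t) = 4t³ - t² + t + 5.
Check: h(-1) = -1. ✓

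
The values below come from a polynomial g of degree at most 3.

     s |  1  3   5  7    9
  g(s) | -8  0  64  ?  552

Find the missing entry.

The 4 known points determine the degree-3 polynomial uniquely.
Write g(s) = as^3 + bs^2 + cs + d. Substituting each data point gives a linear system:
  a + b + c + d = -8
  27a + 9b + 3c + d = 0
  125a + 25b + 5c + d = 64
  729a + 81b + 9c + d = 552
Solving the system yields a = 1, b = -2, c = -1, d = -6.
So g(s) = s³ - 2s² - s - 6.
Then g(7) = 232.

232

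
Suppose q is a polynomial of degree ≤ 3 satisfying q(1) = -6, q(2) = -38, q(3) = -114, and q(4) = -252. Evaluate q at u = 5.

Using the Lagrange interpolation formula with nodes 1, 2, 3, 4:
  L_0(u) = (u - 2)(u - 3)(u - 4) / -6
  L_1(u) = (u - 1)(u - 3)(u - 4) / 2
  L_2(u) = (u - 1)(u - 2)(u - 4) / -2
  L_3(u) = (u - 1)(u - 2)(u - 3) / 6
Then q(u) = -6·L_0(u) - 38·L_1(u) - 114·L_2(u) - 252·L_3(u).
Expanding and collecting terms gives q(u) = -3u³ - 4u² + u.
Evaluating at u = 5: q(5) = -470.

-470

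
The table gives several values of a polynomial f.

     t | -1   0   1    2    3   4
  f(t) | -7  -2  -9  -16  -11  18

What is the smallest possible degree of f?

3

Forward differences of the values at t = -1, 0, 1, 2, 3, 4:
  f  : -7  -2  -9  -16  -11  18
  Δ  : 5  -7  -7  5  29
  Δ^2: -12  0  12  24
  Δ^3: 12  12  12
  Δ^4: 0  0
  Δ^5: 0
The third differences are constant (12) and nonzero, while all higher differences vanish, so the minimal degree is 3.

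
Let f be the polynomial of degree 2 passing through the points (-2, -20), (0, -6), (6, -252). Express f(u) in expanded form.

Write f(u) = au^2 + bu + c. Substituting each data point gives a linear system:
  4a - 2b + c = -20
  c = -6
  36a + 6b + c = -252
Solving the system yields a = -6, b = -5, c = -6.
So f(u) = -6u^2 - 5u - 6.
Check: f(-2) = -20. ✓

f(u) = -6u^2 - 5u - 6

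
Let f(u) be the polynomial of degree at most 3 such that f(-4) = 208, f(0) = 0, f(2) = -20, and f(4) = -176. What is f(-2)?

Using the Lagrange interpolation formula with nodes -4, 0, 2, 4:
  L_0(u) = u(u - 2)(u - 4) / -192
  L_1(u) = (u + 4)(u - 2)(u - 4) / 32
  L_2(u) = (u + 4)u(u - 4) / -24
  L_3(u) = (u + 4)u(u - 2) / 64
Then f(u) = 208·L_0(u) + 0·L_1(u) - 20·L_2(u) - 176·L_3(u).
Expanding and collecting terms gives f(u) = -3u^3 + u^2.
Evaluating at u = -2: f(-2) = 28.

28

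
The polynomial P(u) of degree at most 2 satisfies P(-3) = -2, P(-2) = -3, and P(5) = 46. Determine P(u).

P(u) = u^2 + 4u + 1

Write P(u) = au^2 + bu + c. Substituting each data point gives a linear system:
  9a - 3b + c = -2
  4a - 2b + c = -3
  25a + 5b + c = 46
Solving the system yields a = 1, b = 4, c = 1.
So P(u) = u² + 4u + 1.
Check: P(-2) = -3. ✓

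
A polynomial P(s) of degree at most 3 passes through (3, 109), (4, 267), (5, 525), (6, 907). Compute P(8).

2139

Forward differences of the values at s = 3, 4, 5, 6:
  P  : 109  267  525  907
  Δ  : 158  258  382
  Δ^2: 100  124
  Δ^3: 24
The third differences are constant, confirming degree 3.
Interpolating (Newton forward form) and evaluating at s = 8 gives P(8) = 2139.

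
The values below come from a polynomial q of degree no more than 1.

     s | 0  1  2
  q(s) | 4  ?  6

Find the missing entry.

The 2 known points determine the degree-1 polynomial uniquely.
Write q(s) = as + b. Substituting each data point gives a linear system:
  b = 4
  2a + b = 6
Solving the system yields a = 1, b = 4.
So q(s) = s + 4.
Then q(1) = 5.

5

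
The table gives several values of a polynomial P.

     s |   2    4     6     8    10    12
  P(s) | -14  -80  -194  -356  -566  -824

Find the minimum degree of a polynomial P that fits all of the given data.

Forward differences of the values at s = 2, 4, 6, 8, 10, 12:
  P  : -14  -80  -194  -356  -566  -824
  Δ  : -66  -114  -162  -210  -258
  Δ^2: -48  -48  -48  -48
  Δ^3: 0  0  0
  Δ^4: 0  0
  Δ^5: 0
The second differences are constant (-48) and nonzero, while all higher differences vanish, so the minimal degree is 2.

2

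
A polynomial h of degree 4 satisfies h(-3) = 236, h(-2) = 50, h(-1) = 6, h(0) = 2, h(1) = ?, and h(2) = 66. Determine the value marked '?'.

On equispaced nodes a degree-4 polynomial has vanishing fifth forward difference, so
  - h(-3) + 5·h(-2) - 10·h(-1) + 10·h(0) - 5·h(1) + h(2) = 0.
Substituting the known values and solving for h(1):
  -5·h(1) = -40
  h(1) = 8.

8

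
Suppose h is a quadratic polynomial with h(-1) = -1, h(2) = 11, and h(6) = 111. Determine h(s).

h(s) = 3s^2 + s - 3

Using the Lagrange interpolation formula with nodes -1, 2, 6:
  L_0(s) = (s - 2)(s - 6) / 21
  L_1(s) = (s + 1)(s - 6) / -12
  L_2(s) = (s + 1)(s - 2) / 28
Then h(s) = -1·L_0(s) + 11·L_1(s) + 111·L_2(s).
Expanding and collecting terms gives h(s) = 3s^2 + s - 3.
Check: h(6) = 111. ✓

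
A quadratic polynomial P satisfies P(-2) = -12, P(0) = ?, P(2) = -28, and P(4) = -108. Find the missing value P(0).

4

On equispaced nodes a degree-2 polynomial has vanishing third forward difference, so
  - P(-2) + 3·P(0) - 3·P(2) + P(4) = 0.
Substituting the known values and solving for P(0):
  3·P(0) = 12
  P(0) = 4.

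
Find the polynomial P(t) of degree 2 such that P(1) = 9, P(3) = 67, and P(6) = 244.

P(t) = 6t^2 + 5t - 2

Write P(t) = at^2 + bt + c. Substituting each data point gives a linear system:
  a + b + c = 9
  9a + 3b + c = 67
  36a + 6b + c = 244
Solving the system yields a = 6, b = 5, c = -2.
So P(t) = 6t^2 + 5t - 2.
Check: P(3) = 67. ✓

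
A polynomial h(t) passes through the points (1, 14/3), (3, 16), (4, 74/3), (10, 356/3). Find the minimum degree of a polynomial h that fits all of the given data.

2

Divided differences on the nodes 1, 3, 4, 10:
  order 0: 14/3  16  74/3  356/3
  order 1: 17/3  26/3  47/3
  order 2: 1  1
  order 3: 0
The order-2 divided differences are all 1 (nonzero) and every higher order vanishes, so the data lies on a polynomial of degree exactly 2.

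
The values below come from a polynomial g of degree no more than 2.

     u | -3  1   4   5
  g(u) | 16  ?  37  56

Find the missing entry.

The 3 known points determine the degree-2 polynomial uniquely.
Write g(u) = au^2 + bu + c. Substituting each data point gives a linear system:
  9a - 3b + c = 16
  16a + 4b + c = 37
  25a + 5b + c = 56
Solving the system yields a = 2, b = 1, c = 1.
So g(u) = 2u^2 + u + 1.
Then g(1) = 4.

4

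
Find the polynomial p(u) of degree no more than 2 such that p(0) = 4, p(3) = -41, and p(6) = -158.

p(u) = -4u^2 - 3u + 4

Write p(u) = au^2 + bu + c. Substituting each data point gives a linear system:
  c = 4
  9a + 3b + c = -41
  36a + 6b + c = -158
Solving the system yields a = -4, b = -3, c = 4.
So p(u) = -4u² - 3u + 4.
Check: p(0) = 4. ✓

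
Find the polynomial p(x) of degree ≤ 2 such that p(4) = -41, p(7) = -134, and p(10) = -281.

Write p(x) = ax^2 + bx + c. Substituting each data point gives a linear system:
  16a + 4b + c = -41
  49a + 7b + c = -134
  100a + 10b + c = -281
Solving the system yields a = -3, b = 2, c = -1.
So p(x) = -3x^2 + 2x - 1.
Check: p(10) = -281. ✓

p(x) = -3x^2 + 2x - 1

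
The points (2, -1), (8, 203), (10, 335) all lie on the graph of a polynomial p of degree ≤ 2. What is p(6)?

Write p(u) = au^2 + bu + c. Substituting each data point gives a linear system:
  4a + 2b + c = -1
  64a + 8b + c = 203
  100a + 10b + c = 335
Solving the system yields a = 4, b = -6, c = -5.
So p(u) = 4u² - 6u - 5.
Then p(6) = 103.

103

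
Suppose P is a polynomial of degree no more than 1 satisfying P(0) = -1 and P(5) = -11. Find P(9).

Write P(t) = at + b. Substituting each data point gives a linear system:
  b = -1
  5a + b = -11
Solving the system yields a = -2, b = -1.
So P(t) = -2t - 1.
Then P(9) = -19.

-19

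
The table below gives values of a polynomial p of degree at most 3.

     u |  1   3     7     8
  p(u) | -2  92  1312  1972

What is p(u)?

Write p(u) = au^3 + bu^2 + cu + d. Substituting each data point gives a linear system:
  a + b + c + d = -2
  27a + 9b + 3c + d = 92
  343a + 49b + 7c + d = 1312
  512a + 64b + 8c + d = 1972
Solving the system yields a = 4, b = -1, c = -1, d = -4.
So p(u) = 4u³ - u² - u - 4.
Check: p(1) = -2. ✓

p(u) = 4u^3 - u^2 - u - 4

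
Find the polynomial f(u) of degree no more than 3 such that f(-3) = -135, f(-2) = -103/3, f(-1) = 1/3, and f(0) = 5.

f(u) = 6u^3 + 3u^2 + (5/3)u + 5

Write f(u) = au^3 + bu^2 + cu + d. Substituting each data point gives a linear system:
  -27a + 9b - 3c + d = -135
  -8a + 4b - 2c + d = -103/3
  -a + b - c + d = 1/3
  d = 5
Solving the system yields a = 6, b = 3, c = 5/3, d = 5.
So f(u) = 6u^3 + 3u^2 + (5/3)u + 5.
Check: f(-2) = -103/3. ✓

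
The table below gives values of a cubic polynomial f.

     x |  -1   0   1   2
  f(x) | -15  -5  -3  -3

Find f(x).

f(x) = x^3 - 4x^2 + 5x - 5

Write f(x) = ax^3 + bx^2 + cx + d. Substituting each data point gives a linear system:
  -a + b - c + d = -15
  d = -5
  a + b + c + d = -3
  8a + 4b + 2c + d = -3
Solving the system yields a = 1, b = -4, c = 5, d = -5.
So f(x) = x^3 - 4x^2 + 5x - 5.
Check: f(-1) = -15. ✓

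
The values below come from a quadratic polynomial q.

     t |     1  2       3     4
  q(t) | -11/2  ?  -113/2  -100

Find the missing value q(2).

-25

On equispaced nodes a degree-2 polynomial has vanishing third forward difference, so
  - q(1) + 3·q(2) - 3·q(3) + q(4) = 0.
Substituting the known values and solving for q(2):
  3·q(2) = -75
  q(2) = -25.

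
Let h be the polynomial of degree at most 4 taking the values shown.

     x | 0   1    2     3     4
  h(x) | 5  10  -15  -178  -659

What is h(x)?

Write h(x) = ax^4 + bx^3 + cx^2 + dx + e. Substituting each data point gives a linear system:
  e = 5
  a + b + c + d + e = 10
  16a + 8b + 4c + 2d + e = -15
  81a + 27b + 9c + 3d + e = -178
  256a + 64b + 16c + 4d + e = -659
Solving the system yields a = -3, b = 0, c = 6, d = 2, e = 5.
So h(x) = -3x⁴ + 6x² + 2x + 5.
Check: h(1) = 10. ✓

h(x) = -3x^4 + 6x^2 + 2x + 5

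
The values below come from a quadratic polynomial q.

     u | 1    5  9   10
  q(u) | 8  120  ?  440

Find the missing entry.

The 3 known points determine the degree-2 polynomial uniquely.
Write q(u) = au^2 + bu + c. Substituting each data point gives a linear system:
  a + b + c = 8
  25a + 5b + c = 120
  100a + 10b + c = 440
Solving the system yields a = 4, b = 4, c = 0.
So q(u) = 4u^2 + 4u.
Then q(9) = 360.

360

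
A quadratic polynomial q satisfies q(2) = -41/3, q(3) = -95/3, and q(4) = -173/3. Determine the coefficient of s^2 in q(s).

Write q(s) = as^2 + bs + c. Substituting each data point gives a linear system:
  4a + 2b + c = -41/3
  9a + 3b + c = -95/3
  16a + 4b + c = -173/3
Solving the system yields a = -4, b = 2, c = -5/3.
So q(s) = -4s^2 + 2s - 5/3.
The leading coefficient is -4.

-4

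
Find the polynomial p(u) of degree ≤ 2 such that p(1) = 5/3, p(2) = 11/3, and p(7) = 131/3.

p(u) = u^2 - u + 5/3

Write p(u) = au^2 + bu + c. Substituting each data point gives a linear system:
  a + b + c = 5/3
  4a + 2b + c = 11/3
  49a + 7b + c = 131/3
Solving the system yields a = 1, b = -1, c = 5/3.
So p(u) = u² - u + 5/3.
Check: p(7) = 131/3. ✓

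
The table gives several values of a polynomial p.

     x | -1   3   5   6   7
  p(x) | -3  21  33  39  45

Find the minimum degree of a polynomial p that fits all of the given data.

1

Divided differences on the nodes -1, 3, 5, 6, 7:
  order 0: -3  21  33  39  45
  order 1: 6  6  6  6
  order 2: 0  0  0
  order 3: 0  0
  order 4: 0
The order-1 divided differences are all 6 (nonzero) and every higher order vanishes, so the data lies on a polynomial of degree exactly 1.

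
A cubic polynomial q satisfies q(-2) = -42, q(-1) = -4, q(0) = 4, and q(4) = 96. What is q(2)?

2

Using the Lagrange interpolation formula with nodes -2, -1, 0, 4:
  L_0(t) = (t + 1)t(t - 4) / -12
  L_1(t) = (t + 2)t(t - 4) / 5
  L_2(t) = (t + 2)(t + 1)(t - 4) / -8
  L_3(t) = (t + 2)(t + 1)t / 120
Then q(t) = -42·L_0(t) - 4·L_1(t) + 4·L_2(t) + 96·L_3(t).
Expanding and collecting terms gives q(t) = 3t^3 - 6t^2 - t + 4.
Evaluating at t = 2: q(2) = 2.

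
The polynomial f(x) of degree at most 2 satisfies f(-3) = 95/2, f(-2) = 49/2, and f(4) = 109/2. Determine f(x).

f(x) = 4x^2 - 3x + 5/2

Using the Lagrange interpolation formula with nodes -3, -2, 4:
  L_0(x) = (x + 2)(x - 4) / 7
  L_1(x) = (x + 3)(x - 4) / -6
  L_2(x) = (x + 3)(x + 2) / 42
Then f(x) = 95/2·L_0(x) + 49/2·L_1(x) + 109/2·L_2(x).
Expanding and collecting terms gives f(x) = 4x^2 - 3x + 5/2.
Check: f(4) = 109/2. ✓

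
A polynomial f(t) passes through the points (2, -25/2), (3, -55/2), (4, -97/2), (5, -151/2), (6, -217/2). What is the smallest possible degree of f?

2

Forward differences of the values at t = 2, 3, 4, 5, 6:
  f  : -25/2  -55/2  -97/2  -151/2  -217/2
  Δ  : -15  -21  -27  -33
  Δ^2: -6  -6  -6
  Δ^3: 0  0
  Δ^4: 0
The second differences are constant (-6) and nonzero, while all higher differences vanish, so the minimal degree is 2.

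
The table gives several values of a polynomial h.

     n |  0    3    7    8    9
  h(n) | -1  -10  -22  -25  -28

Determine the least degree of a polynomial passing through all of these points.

Divided differences on the nodes 0, 3, 7, 8, 9:
  order 0: -1  -10  -22  -25  -28
  order 1: -3  -3  -3  -3
  order 2: 0  0  0
  order 3: 0  0
  order 4: 0
The order-1 divided differences are all -3 (nonzero) and every higher order vanishes, so the data lies on a polynomial of degree exactly 1.

1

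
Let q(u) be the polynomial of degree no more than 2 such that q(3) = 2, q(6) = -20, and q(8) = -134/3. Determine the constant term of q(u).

6

Write q(u) = au^2 + bu + c. Substituting each data point gives a linear system:
  9a + 3b + c = 2
  36a + 6b + c = -20
  64a + 8b + c = -134/3
Solving the system yields a = -1, b = 5/3, c = 6.
So q(u) = -u^2 + (5/3)u + 6.
The constant term is 6.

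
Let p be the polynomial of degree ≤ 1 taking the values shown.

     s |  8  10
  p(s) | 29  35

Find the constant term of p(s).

Write p(s) = as + b. Substituting each data point gives a linear system:
  8a + b = 29
  10a + b = 35
Solving the system yields a = 3, b = 5.
So p(s) = 3s + 5.
The constant term is 5.

5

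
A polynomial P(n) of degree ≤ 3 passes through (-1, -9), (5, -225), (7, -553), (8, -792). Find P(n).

P(n) = -n^3 - 5n^2 + 5n

Using the Lagrange interpolation formula with nodes -1, 5, 7, 8:
  L_0(n) = (n - 5)(n - 7)(n - 8) / -432
  L_1(n) = (n + 1)(n - 7)(n - 8) / 36
  L_2(n) = (n + 1)(n - 5)(n - 8) / -16
  L_3(n) = (n + 1)(n - 5)(n - 7) / 27
Then P(n) = -9·L_0(n) - 225·L_1(n) - 553·L_2(n) - 792·L_3(n).
Expanding and collecting terms gives P(n) = -n³ - 5n² + 5n.
Check: P(-1) = -9. ✓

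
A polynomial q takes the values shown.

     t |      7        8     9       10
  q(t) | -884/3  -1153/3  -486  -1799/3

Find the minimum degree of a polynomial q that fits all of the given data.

Divided differences on the nodes 7, 8, 9, 10:
  order 0: -884/3  -1153/3  -486  -1799/3
  order 1: -269/3  -305/3  -341/3
  order 2: -6  -6
  order 3: 0
The order-2 divided differences are all -6 (nonzero) and every higher order vanishes, so the data lies on a polynomial of degree exactly 2.

2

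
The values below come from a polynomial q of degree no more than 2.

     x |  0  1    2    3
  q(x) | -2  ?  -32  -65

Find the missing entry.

The 3 known points determine the degree-2 polynomial uniquely.
Write q(x) = ax^2 + bx + c. Substituting each data point gives a linear system:
  c = -2
  4a + 2b + c = -32
  9a + 3b + c = -65
Solving the system yields a = -6, b = -3, c = -2.
So q(x) = -6x^2 - 3x - 2.
Then q(1) = -11.

-11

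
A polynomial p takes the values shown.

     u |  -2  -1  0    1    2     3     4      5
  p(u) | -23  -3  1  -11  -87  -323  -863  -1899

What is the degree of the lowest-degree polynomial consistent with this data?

Forward differences of the values at u = -2, -1, 0, 1, 2, 3, 4, 5:
  p  : -23  -3  1  -11  -87  -323  -863  -1899
  Δ  : 20  4  -12  -76  -236  -540  -1036
  Δ^2: -16  -16  -64  -160  -304  -496
  Δ^3: 0  -48  -96  -144  -192
  Δ^4: -48  -48  -48  -48
  Δ^5: 0  0  0
  Δ^6: 0  0
  Δ^7: 0
The fourth differences are constant (-48) and nonzero, while all higher differences vanish, so the minimal degree is 4.

4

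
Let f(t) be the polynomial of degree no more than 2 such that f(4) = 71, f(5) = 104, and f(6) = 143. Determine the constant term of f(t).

-1

Write f(t) = at^2 + bt + c. Substituting each data point gives a linear system:
  16a + 4b + c = 71
  25a + 5b + c = 104
  36a + 6b + c = 143
Solving the system yields a = 3, b = 6, c = -1.
So f(t) = 3t² + 6t - 1.
The constant term is -1.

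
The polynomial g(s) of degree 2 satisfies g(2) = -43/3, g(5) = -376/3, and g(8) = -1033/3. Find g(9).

Write g(s) = as^2 + bs + c. Substituting each data point gives a linear system:
  4a + 2b + c = -43/3
  25a + 5b + c = -376/3
  64a + 8b + c = -1033/3
Solving the system yields a = -6, b = 5, c = -1/3.
So g(s) = -6s^2 + 5s - 1/3.
Then g(9) = -1324/3.

-1324/3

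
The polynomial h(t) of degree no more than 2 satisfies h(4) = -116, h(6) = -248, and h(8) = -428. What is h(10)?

-656

Write h(t) = at^2 + bt + c. Substituting each data point gives a linear system:
  16a + 4b + c = -116
  36a + 6b + c = -248
  64a + 8b + c = -428
Solving the system yields a = -6, b = -6, c = 4.
So h(t) = -6t^2 - 6t + 4.
Then h(10) = -656.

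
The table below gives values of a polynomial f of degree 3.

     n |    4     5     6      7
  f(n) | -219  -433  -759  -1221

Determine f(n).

f(n) = -4n^3 + 4n^2 - 6n - 3

Write f(n) = an^3 + bn^2 + cn + d. Substituting each data point gives a linear system:
  64a + 16b + 4c + d = -219
  125a + 25b + 5c + d = -433
  216a + 36b + 6c + d = -759
  343a + 49b + 7c + d = -1221
Solving the system yields a = -4, b = 4, c = -6, d = -3.
So f(n) = -4n³ + 4n² - 6n - 3.
Check: f(7) = -1221. ✓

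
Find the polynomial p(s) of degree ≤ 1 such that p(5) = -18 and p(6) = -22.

p(s) = -4s + 2

Write p(s) = as + b. Substituting each data point gives a linear system:
  5a + b = -18
  6a + b = -22
Solving the system yields a = -4, b = 2.
So p(s) = -4s + 2.
Check: p(6) = -22. ✓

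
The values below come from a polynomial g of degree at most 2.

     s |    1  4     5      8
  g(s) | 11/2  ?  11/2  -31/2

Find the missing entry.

17/2

The 3 known points determine the degree-2 polynomial uniquely.
Write g(s) = as^2 + bs + c. Substituting each data point gives a linear system:
  a + b + c = 11/2
  25a + 5b + c = 11/2
  64a + 8b + c = -31/2
Solving the system yields a = -1, b = 6, c = 1/2.
So g(s) = -s^2 + 6s + 1/2.
Then g(4) = 17/2.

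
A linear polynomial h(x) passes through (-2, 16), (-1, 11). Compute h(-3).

21

Write h(x) = ax + b. Substituting each data point gives a linear system:
  -2a + b = 16
  -a + b = 11
Solving the system yields a = -5, b = 6.
So h(x) = -5x + 6.
Then h(-3) = 21.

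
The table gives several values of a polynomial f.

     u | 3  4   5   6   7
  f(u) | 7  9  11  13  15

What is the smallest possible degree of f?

Forward differences of the values at u = 3, 4, 5, 6, 7:
  f  : 7  9  11  13  15
  Δ  : 2  2  2  2
  Δ^2: 0  0  0
  Δ^3: 0  0
  Δ^4: 0
The first differences are constant (2) and nonzero, while all higher differences vanish, so the minimal degree is 1.

1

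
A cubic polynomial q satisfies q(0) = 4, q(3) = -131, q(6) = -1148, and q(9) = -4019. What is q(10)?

Using the Lagrange interpolation formula with nodes 0, 3, 6, 9:
  L_0(t) = (t - 3)(t - 6)(t - 9) / -162
  L_1(t) = t(t - 6)(t - 9) / 54
  L_2(t) = t(t - 3)(t - 9) / -54
  L_3(t) = t(t - 3)(t - 6) / 162
Then q(t) = 4·L_0(t) - 131·L_1(t) - 1148·L_2(t) - 4019·L_3(t).
Expanding and collecting terms gives q(t) = -6t³ + 5t² - 6t + 4.
Evaluating at t = 10: q(10) = -5556.

-5556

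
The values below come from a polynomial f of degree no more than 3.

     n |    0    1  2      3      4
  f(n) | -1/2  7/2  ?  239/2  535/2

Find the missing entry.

The 4 known points determine the degree-3 polynomial uniquely.
Write f(n) = an^3 + bn^2 + cn + d. Substituting each data point gives a linear system:
  d = -1/2
  a + b + c + d = 7/2
  27a + 9b + 3c + d = 239/2
  64a + 16b + 4c + d = 535/2
Solving the system yields a = 3, b = 6, c = -5, d = -1/2.
So f(n) = 3n^3 + 6n^2 - 5n - 1/2.
Then f(2) = 75/2.

75/2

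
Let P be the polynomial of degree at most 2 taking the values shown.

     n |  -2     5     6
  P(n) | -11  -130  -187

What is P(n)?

Using the Lagrange interpolation formula with nodes -2, 5, 6:
  L_0(n) = (n - 5)(n - 6) / 56
  L_1(n) = (n + 2)(n - 6) / -7
  L_2(n) = (n + 2)(n - 5) / 8
Then P(n) = -11·L_0(n) - 130·L_1(n) - 187·L_2(n).
Expanding and collecting terms gives P(n) = -5n^2 - 2n + 5.
Check: P(6) = -187. ✓

P(n) = -5n^2 - 2n + 5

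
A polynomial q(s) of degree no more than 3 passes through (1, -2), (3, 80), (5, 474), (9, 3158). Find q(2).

15

Write q(s) = as^3 + bs^2 + cs + d. Substituting each data point gives a linear system:
  a + b + c + d = -2
  27a + 9b + 3c + d = 80
  125a + 25b + 5c + d = 474
  729a + 81b + 9c + d = 3158
Solving the system yields a = 5, b = -6, c = 0, d = -1.
So q(s) = 5s^3 - 6s^2 - 1.
Then q(2) = 15.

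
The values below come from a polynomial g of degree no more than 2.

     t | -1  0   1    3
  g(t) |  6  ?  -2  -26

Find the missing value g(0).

4

The 3 known points determine the degree-2 polynomial uniquely.
Write g(t) = at^2 + bt + c. Substituting each data point gives a linear system:
  a - b + c = 6
  a + b + c = -2
  9a + 3b + c = -26
Solving the system yields a = -2, b = -4, c = 4.
So g(t) = -2t^2 - 4t + 4.
Then g(0) = 4.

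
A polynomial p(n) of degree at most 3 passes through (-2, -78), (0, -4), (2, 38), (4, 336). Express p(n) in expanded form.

Write p(n) = an^3 + bn^2 + cn + d. Substituting each data point gives a linear system:
  -8a + 4b - 2c + d = -78
  d = -4
  8a + 4b + 2c + d = 38
  64a + 16b + 4c + d = 336
Solving the system yields a = 6, b = -4, c = 5, d = -4.
So p(n) = 6n^3 - 4n^2 + 5n - 4.
Check: p(2) = 38. ✓

p(n) = 6n^3 - 4n^2 + 5n - 4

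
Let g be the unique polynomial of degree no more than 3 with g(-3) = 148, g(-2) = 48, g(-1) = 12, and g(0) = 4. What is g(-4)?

348

Forward differences of the values at n = -3, -2, -1, 0:
  g  : 148  48  12  4
  Δ  : -100  -36  -8
  Δ^2: 64  28
  Δ^3: -36
The third differences are constant, confirming degree 3.
Interpolating (Newton forward form) and evaluating at n = -4 gives g(-4) = 348.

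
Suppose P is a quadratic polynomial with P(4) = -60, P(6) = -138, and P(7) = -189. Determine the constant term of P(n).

Write P(n) = an^2 + bn + c. Substituting each data point gives a linear system:
  16a + 4b + c = -60
  36a + 6b + c = -138
  49a + 7b + c = -189
Solving the system yields a = -4, b = 1, c = 0.
So P(n) = -4n² + n.
The constant term is 0.

0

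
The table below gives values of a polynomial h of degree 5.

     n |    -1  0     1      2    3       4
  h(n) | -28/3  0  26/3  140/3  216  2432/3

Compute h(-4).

Forward differences of the values at n = -1, 0, 1, 2, 3, 4:
  h  : -28/3  0  26/3  140/3  216  2432/3
  Δ  : 28/3  26/3  38  508/3  1784/3
  Δ^2: -2/3  88/3  394/3  1276/3
  Δ^3: 30  102  294
  Δ^4: 72  192
  Δ^5: 120
The fifth differences are constant, confirming degree 5.
Interpolating (Newton forward form) and evaluating at n = -4 gives h(-4) = -5344/3.

-5344/3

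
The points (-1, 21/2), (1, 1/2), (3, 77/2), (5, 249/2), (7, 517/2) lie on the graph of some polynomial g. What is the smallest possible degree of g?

Forward differences of the values at u = -1, 1, 3, 5, 7:
  g  : 21/2  1/2  77/2  249/2  517/2
  Δ  : -10  38  86  134
  Δ^2: 48  48  48
  Δ^3: 0  0
  Δ^4: 0
The second differences are constant (48) and nonzero, while all higher differences vanish, so the minimal degree is 2.

2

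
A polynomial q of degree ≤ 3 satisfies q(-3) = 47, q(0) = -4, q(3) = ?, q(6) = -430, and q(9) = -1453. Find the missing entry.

-55

On equispaced nodes a degree-3 polynomial has vanishing fourth forward difference, so
  q(-3) - 4·q(0) + 6·q(3) - 4·q(6) + q(9) = 0.
Substituting the known values and solving for q(3):
  6·q(3) = -330
  q(3) = -55.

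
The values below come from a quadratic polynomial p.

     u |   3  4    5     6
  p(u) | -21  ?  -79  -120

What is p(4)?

The 3 known points determine the degree-2 polynomial uniquely.
Write p(u) = au^2 + bu + c. Substituting each data point gives a linear system:
  9a + 3b + c = -21
  25a + 5b + c = -79
  36a + 6b + c = -120
Solving the system yields a = -4, b = 3, c = 6.
So p(u) = -4u² + 3u + 6.
Then p(4) = -46.

-46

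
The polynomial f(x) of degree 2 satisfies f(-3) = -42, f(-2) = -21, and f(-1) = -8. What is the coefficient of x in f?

Write f(x) = ax^2 + bx + c. Substituting each data point gives a linear system:
  9a - 3b + c = -42
  4a - 2b + c = -21
  a - b + c = -8
Solving the system yields a = -4, b = 1, c = -3.
So f(x) = -4x^2 + x - 3.
The coefficient of x is 1.

1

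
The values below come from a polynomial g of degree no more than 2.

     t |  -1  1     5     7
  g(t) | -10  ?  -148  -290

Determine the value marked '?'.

The 3 known points determine the degree-2 polynomial uniquely.
Write g(t) = at^2 + bt + c. Substituting each data point gives a linear system:
  a - b + c = -10
  25a + 5b + c = -148
  49a + 7b + c = -290
Solving the system yields a = -6, b = 1, c = -3.
So g(t) = -6t² + t - 3.
Then g(1) = -8.

-8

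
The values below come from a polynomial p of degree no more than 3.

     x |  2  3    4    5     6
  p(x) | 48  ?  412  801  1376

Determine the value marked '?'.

The 4 known points determine the degree-3 polynomial uniquely.
Write p(x) = ax^3 + bx^2 + cx + d. Substituting each data point gives a linear system:
  8a + 4b + 2c + d = 48
  64a + 16b + 4c + d = 412
  125a + 25b + 5c + d = 801
  216a + 36b + 6c + d = 1376
Solving the system yields a = 6, b = 3, c = -4, d = -4.
So p(x) = 6x^3 + 3x^2 - 4x - 4.
Then p(3) = 173.

173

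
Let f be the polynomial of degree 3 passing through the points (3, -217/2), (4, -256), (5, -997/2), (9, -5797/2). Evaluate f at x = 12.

-6872

Write f(x) = ax^3 + bx^2 + cx + d. Substituting each data point gives a linear system:
  27a + 9b + 3c + d = -217/2
  64a + 16b + 4c + d = -256
  125a + 25b + 5c + d = -997/2
  729a + 81b + 9c + d = -5797/2
Solving the system yields a = -4, b = 1/2, c = -3, d = 4.
So f(x) = -4x^3 + (1/2)x^2 - 3x + 4.
Then f(12) = -6872.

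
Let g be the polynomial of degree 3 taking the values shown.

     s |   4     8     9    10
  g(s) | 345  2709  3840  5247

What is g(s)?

Write g(s) = as^3 + bs^2 + cs + d. Substituting each data point gives a linear system:
  64a + 16b + 4c + d = 345
  512a + 64b + 8c + d = 2709
  729a + 81b + 9c + d = 3840
  1000a + 100b + 10c + d = 5247
Solving the system yields a = 5, b = 3, c = -5, d = -3.
So g(s) = 5s^3 + 3s^2 - 5s - 3.
Check: g(4) = 345. ✓

g(s) = 5s^3 + 3s^2 - 5s - 3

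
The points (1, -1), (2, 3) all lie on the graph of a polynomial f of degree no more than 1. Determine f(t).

Using the Lagrange interpolation formula with nodes 1, 2:
  L_0(t) = (t - 2) / -1
  L_1(t) = (t - 1) / 1
Then f(t) = -1·L_0(t) + 3·L_1(t).
Expanding and collecting terms gives f(t) = 4t - 5.
Check: f(2) = 3. ✓

f(t) = 4t - 5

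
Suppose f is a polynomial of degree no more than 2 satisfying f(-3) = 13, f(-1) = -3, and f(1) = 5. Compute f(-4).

30

Forward differences of the values at u = -3, -1, 1:
  f  : 13  -3  5
  Δ  : -16  8
  Δ^2: 24
The second differences are constant, confirming degree 2.
Interpolating (Newton forward form) and evaluating at u = -4 gives f(-4) = 30.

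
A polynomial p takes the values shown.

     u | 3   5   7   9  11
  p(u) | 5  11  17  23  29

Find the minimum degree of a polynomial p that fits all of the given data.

Forward differences of the values at u = 3, 5, 7, 9, 11:
  p  : 5  11  17  23  29
  Δ  : 6  6  6  6
  Δ^2: 0  0  0
  Δ^3: 0  0
  Δ^4: 0
The first differences are constant (6) and nonzero, while all higher differences vanish, so the minimal degree is 1.

1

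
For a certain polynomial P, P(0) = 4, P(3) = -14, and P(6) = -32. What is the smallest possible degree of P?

Forward differences of the values at n = 0, 3, 6:
  P  : 4  -14  -32
  Δ  : -18  -18
  Δ^2: 0
The first differences are constant (-18) and nonzero, while all higher differences vanish, so the minimal degree is 1.

1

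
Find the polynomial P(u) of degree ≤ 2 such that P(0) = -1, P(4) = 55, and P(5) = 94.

P(u) = 5u^2 - 6u - 1

Using the Lagrange interpolation formula with nodes 0, 4, 5:
  L_0(u) = (u - 4)(u - 5) / 20
  L_1(u) = u(u - 5) / -4
  L_2(u) = u(u - 4) / 5
Then P(u) = -1·L_0(u) + 55·L_1(u) + 94·L_2(u).
Expanding and collecting terms gives P(u) = 5u² - 6u - 1.
Check: P(4) = 55. ✓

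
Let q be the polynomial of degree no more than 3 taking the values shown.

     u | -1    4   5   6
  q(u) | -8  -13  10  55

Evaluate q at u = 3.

Write q(u) = au^3 + bu^2 + cu + d. Substituting each data point gives a linear system:
  -a + b - c + d = -8
  64a + 16b + 4c + d = -13
  125a + 25b + 5c + d = 10
  216a + 36b + 6c + d = 55
Solving the system yields a = 1, b = -4, c = -2, d = -5.
So q(u) = u³ - 4u² - 2u - 5.
Then q(3) = -20.

-20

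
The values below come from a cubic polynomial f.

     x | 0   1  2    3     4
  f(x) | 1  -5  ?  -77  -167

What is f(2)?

-27

The 4 known points determine the degree-3 polynomial uniquely.
Write f(x) = ax^3 + bx^2 + cx + d. Substituting each data point gives a linear system:
  d = 1
  a + b + c + d = -5
  27a + 9b + 3c + d = -77
  64a + 16b + 4c + d = -167
Solving the system yields a = -2, b = -2, c = -2, d = 1.
So f(x) = -2x^3 - 2x^2 - 2x + 1.
Then f(2) = -27.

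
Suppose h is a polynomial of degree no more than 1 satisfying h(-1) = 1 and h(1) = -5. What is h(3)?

-11

Write h(t) = at + b. Substituting each data point gives a linear system:
  -a + b = 1
  a + b = -5
Solving the system yields a = -3, b = -2.
So h(t) = -3t - 2.
Then h(3) = -11.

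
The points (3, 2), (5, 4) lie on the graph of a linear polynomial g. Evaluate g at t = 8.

7

Write g(t) = at + b. Substituting each data point gives a linear system:
  3a + b = 2
  5a + b = 4
Solving the system yields a = 1, b = -1.
So g(t) = t - 1.
Then g(8) = 7.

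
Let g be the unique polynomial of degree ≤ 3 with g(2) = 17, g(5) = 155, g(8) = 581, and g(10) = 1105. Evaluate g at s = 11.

Using the Lagrange interpolation formula with nodes 2, 5, 8, 10:
  L_0(s) = (s - 5)(s - 8)(s - 10) / -144
  L_1(s) = (s - 2)(s - 8)(s - 10) / 45
  L_2(s) = (s - 2)(s - 5)(s - 10) / -36
  L_3(s) = (s - 2)(s - 5)(s - 8) / 80
Then g(s) = 17·L_0(s) + 155·L_1(s) + 581·L_2(s) + 1105·L_3(s).
Expanding and collecting terms gives g(s) = s^3 + s^2 + 5.
Evaluating at s = 11: g(11) = 1457.

1457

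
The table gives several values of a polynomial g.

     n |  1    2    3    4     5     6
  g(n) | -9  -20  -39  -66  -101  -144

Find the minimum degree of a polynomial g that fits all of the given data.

2

Forward differences of the values at n = 1, 2, 3, 4, 5, 6:
  g  : -9  -20  -39  -66  -101  -144
  Δ  : -11  -19  -27  -35  -43
  Δ^2: -8  -8  -8  -8
  Δ^3: 0  0  0
  Δ^4: 0  0
  Δ^5: 0
The second differences are constant (-8) and nonzero, while all higher differences vanish, so the minimal degree is 2.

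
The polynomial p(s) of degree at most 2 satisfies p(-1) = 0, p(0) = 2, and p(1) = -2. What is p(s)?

Write p(s) = as^2 + bs + c. Substituting each data point gives a linear system:
  a - b + c = 0
  c = 2
  a + b + c = -2
Solving the system yields a = -3, b = -1, c = 2.
So p(s) = -3s^2 - s + 2.
Check: p(1) = -2. ✓

p(s) = -3s^2 - s + 2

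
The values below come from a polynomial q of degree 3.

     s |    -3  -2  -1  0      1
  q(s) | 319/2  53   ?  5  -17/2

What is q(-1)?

The 4 known points determine the degree-3 polynomial uniquely.
Write q(s) = as^3 + bs^2 + cs + d. Substituting each data point gives a linear system:
  -27a + 9b - 3c + d = 319/2
  -8a + 4b - 2c + d = 53
  d = 5
  a + b + c + d = -17/2
Solving the system yields a = -6, b = -5/2, c = -5, d = 5.
So q(s) = -6s^3 - (5/2)s^2 - 5s + 5.
Then q(-1) = 27/2.

27/2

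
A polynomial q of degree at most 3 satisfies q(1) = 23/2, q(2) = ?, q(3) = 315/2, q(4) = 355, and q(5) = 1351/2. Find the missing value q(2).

On equispaced nodes a degree-3 polynomial has vanishing fourth forward difference, so
  q(1) - 4·q(2) + 6·q(3) - 4·q(4) + q(5) = 0.
Substituting the known values and solving for q(2):
  -4·q(2) = -212
  q(2) = 53.

53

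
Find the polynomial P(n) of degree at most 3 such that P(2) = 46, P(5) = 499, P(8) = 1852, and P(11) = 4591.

Using the Lagrange interpolation formula with nodes 2, 5, 8, 11:
  L_0(n) = (n - 5)(n - 8)(n - 11) / -162
  L_1(n) = (n - 2)(n - 8)(n - 11) / 54
  L_2(n) = (n - 2)(n - 5)(n - 11) / -54
  L_3(n) = (n - 2)(n - 5)(n - 8) / 162
Then P(n) = 46·L_0(n) + 499·L_1(n) + 1852·L_2(n) + 4591·L_3(n).
Expanding and collecting terms gives P(n) = 3n^3 + 5n^2 - n + 4.
Check: P(5) = 499. ✓

P(n) = 3n^3 + 5n^2 - n + 4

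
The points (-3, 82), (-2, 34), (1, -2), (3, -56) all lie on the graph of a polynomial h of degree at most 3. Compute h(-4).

168

Using the Lagrange interpolation formula with nodes -3, -2, 1, 3:
  L_0(u) = (u + 2)(u - 1)(u - 3) / -24
  L_1(u) = (u + 3)(u - 1)(u - 3) / 15
  L_2(u) = (u + 3)(u + 2)(u - 3) / -24
  L_3(u) = (u + 3)(u + 2)(u - 1) / 60
Then h(u) = 82·L_0(u) + 34·L_1(u) - 2·L_2(u) - 56·L_3(u).
Expanding and collecting terms gives h(u) = -2u^3 + u^2 - 5u + 4.
Evaluating at u = -4: h(-4) = 168.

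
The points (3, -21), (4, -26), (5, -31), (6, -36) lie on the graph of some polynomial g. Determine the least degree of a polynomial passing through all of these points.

Forward differences of the values at s = 3, 4, 5, 6:
  g  : -21  -26  -31  -36
  Δ  : -5  -5  -5
  Δ^2: 0  0
  Δ^3: 0
The first differences are constant (-5) and nonzero, while all higher differences vanish, so the minimal degree is 1.

1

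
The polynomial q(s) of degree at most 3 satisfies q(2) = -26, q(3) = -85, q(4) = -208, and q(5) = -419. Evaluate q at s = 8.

-1820

Using the Lagrange interpolation formula with nodes 2, 3, 4, 5:
  L_0(s) = (s - 3)(s - 4)(s - 5) / -6
  L_1(s) = (s - 2)(s - 4)(s - 5) / 2
  L_2(s) = (s - 2)(s - 3)(s - 5) / -2
  L_3(s) = (s - 2)(s - 3)(s - 4) / 6
Then q(s) = -26·L_0(s) - 85·L_1(s) - 208·L_2(s) - 419·L_3(s).
Expanding and collecting terms gives q(s) = -4s^3 + 4s^2 - 3s - 4.
Evaluating at s = 8: q(8) = -1820.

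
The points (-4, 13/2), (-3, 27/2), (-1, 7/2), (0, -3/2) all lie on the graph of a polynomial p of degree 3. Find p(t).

Write p(t) = at^3 + bt^2 + ct + d. Substituting each data point gives a linear system:
  -64a + 16b - 4c + d = 13/2
  -27a + 9b - 3c + d = 27/2
  -a + b - c + d = 7/2
  d = -3/2
Solving the system yields a = 1, b = 4, c = -2, d = -3/2.
So p(t) = t^3 + 4t^2 - 2t - 3/2.
Check: p(0) = -3/2. ✓

p(t) = t^3 + 4t^2 - 2t - 3/2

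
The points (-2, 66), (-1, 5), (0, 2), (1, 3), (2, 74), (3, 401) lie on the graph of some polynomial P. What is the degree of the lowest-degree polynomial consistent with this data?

4

Forward differences of the values at s = -2, -1, 0, 1, 2, 3:
  P  : 66  5  2  3  74  401
  Δ  : -61  -3  1  71  327
  Δ^2: 58  4  70  256
  Δ^3: -54  66  186
  Δ^4: 120  120
  Δ^5: 0
The fourth differences are constant (120) and nonzero, while all higher differences vanish, so the minimal degree is 4.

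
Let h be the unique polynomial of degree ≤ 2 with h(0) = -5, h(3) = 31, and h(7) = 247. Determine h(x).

Write h(x) = ax^2 + bx + c. Substituting each data point gives a linear system:
  c = -5
  9a + 3b + c = 31
  49a + 7b + c = 247
Solving the system yields a = 6, b = -6, c = -5.
So h(x) = 6x^2 - 6x - 5.
Check: h(0) = -5. ✓

h(x) = 6x^2 - 6x - 5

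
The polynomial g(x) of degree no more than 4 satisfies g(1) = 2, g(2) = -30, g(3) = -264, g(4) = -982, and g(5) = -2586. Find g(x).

g(x) = -5x^4 + 3x^3 + 6x^2 + 4x - 6

Write g(x) = ax^4 + bx^3 + cx^2 + dx + e. Substituting each data point gives a linear system:
  a + b + c + d + e = 2
  16a + 8b + 4c + 2d + e = -30
  81a + 27b + 9c + 3d + e = -264
  256a + 64b + 16c + 4d + e = -982
  625a + 125b + 25c + 5d + e = -2586
Solving the system yields a = -5, b = 3, c = 6, d = 4, e = -6.
So g(x) = -5x^4 + 3x^3 + 6x^2 + 4x - 6.
Check: g(3) = -264. ✓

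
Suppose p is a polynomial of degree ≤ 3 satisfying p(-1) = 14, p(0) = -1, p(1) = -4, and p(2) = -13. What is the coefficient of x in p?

Write p(x) = ax^3 + bx^2 + cx + d. Substituting each data point gives a linear system:
  -a + b - c + d = 14
  d = -1
  a + b + c + d = -4
  8a + 4b + 2c + d = -13
Solving the system yields a = -3, b = 6, c = -6, d = -1.
So p(x) = -3x^3 + 6x^2 - 6x - 1.
The coefficient of x is -6.

-6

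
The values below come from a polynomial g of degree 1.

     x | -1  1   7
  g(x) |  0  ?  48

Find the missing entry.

12

The 2 known points determine the degree-1 polynomial uniquely.
Write g(x) = ax + b. Substituting each data point gives a linear system:
  -a + b = 0
  7a + b = 48
Solving the system yields a = 6, b = 6.
So g(x) = 6x + 6.
Then g(1) = 12.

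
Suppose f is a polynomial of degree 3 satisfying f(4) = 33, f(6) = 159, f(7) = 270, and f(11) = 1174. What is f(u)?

f(u) = u^3 - u^2 - 3u - 3

Write f(u) = au^3 + bu^2 + cu + d. Substituting each data point gives a linear system:
  64a + 16b + 4c + d = 33
  216a + 36b + 6c + d = 159
  343a + 49b + 7c + d = 270
  1331a + 121b + 11c + d = 1174
Solving the system yields a = 1, b = -1, c = -3, d = -3.
So f(u) = u^3 - u^2 - 3u - 3.
Check: f(11) = 1174. ✓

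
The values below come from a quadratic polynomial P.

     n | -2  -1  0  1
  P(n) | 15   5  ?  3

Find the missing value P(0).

1

The 3 known points determine the degree-2 polynomial uniquely.
Write P(n) = an^2 + bn + c. Substituting each data point gives a linear system:
  4a - 2b + c = 15
  a - b + c = 5
  a + b + c = 3
Solving the system yields a = 3, b = -1, c = 1.
So P(n) = 3n^2 - n + 1.
Then P(0) = 1.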